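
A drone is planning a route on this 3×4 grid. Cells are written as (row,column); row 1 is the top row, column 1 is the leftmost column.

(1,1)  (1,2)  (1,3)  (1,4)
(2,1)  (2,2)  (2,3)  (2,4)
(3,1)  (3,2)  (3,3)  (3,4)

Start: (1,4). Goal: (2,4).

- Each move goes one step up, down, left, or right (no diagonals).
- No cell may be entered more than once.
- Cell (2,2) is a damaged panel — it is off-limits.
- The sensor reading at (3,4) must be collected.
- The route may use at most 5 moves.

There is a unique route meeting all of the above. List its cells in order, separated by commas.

(1,4), (1,3), (2,3), (3,3), (3,4), (2,4)

The budget equals the shortest possible length, so every move has to be on a shortest route through the required cells.
Route from (1,4): left 1 to (1,3), down 2 to (3,3), right 1 to (3,4), up 1 to (2,4) — 5 moves in all.
Check: all required cells visited; 5 ≤ 5 moves.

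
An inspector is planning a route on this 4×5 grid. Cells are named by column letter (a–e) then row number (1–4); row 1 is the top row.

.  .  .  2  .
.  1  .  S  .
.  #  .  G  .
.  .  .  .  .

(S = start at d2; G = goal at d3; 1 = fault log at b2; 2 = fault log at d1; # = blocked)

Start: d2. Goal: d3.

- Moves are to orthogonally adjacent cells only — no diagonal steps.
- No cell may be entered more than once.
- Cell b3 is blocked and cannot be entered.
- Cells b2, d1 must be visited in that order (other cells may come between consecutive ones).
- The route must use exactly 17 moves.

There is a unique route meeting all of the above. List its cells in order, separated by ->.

d2 -> c2 -> c3 -> c4 -> b4 -> a4 -> a3 -> a2 -> b2 -> b1 -> c1 -> d1 -> e1 -> e2 -> e3 -> e4 -> d4 -> d3

The waypoints must appear in the order b2, d1, with no cell reused.
Route from d2: left 1 to c2, down 2 to c4, left 2 to a4, up 2 to a2, right 1 to b2, up 1 to b1, right 3 to e1, down 3 to e4, left 1 to d4, up 1 to d3 — 17 moves in all.
Check: order respected (1 at step 8, 2 at step 11); 17 moves as required.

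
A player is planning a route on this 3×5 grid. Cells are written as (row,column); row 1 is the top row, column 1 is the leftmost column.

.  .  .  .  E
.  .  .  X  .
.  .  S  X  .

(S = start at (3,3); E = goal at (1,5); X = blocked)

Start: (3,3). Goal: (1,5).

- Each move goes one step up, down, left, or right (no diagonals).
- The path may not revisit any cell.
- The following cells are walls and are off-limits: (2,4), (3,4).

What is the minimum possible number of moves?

4

The Manhattan distance from (3,3) to (1,5) is |3−1| + |3−5| = 4, so at least 4 moves are needed.
A route of 4 moves achieves this: (3,3) → (2,3) → (1,3) → (1,4) → (1,5).
Since 4 matches the lower bound, it is optimal.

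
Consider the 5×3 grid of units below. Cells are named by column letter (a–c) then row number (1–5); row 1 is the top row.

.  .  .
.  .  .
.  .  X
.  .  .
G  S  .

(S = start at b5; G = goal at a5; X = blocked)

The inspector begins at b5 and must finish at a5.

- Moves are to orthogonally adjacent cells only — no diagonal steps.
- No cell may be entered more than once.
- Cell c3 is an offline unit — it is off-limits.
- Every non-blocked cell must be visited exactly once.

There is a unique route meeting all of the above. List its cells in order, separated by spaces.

Need to visit all 14 open cells exactly once, starting at b5 and ending at a5.
Cell c1 has only two open neighbours (c2 and b1), so the path must pass straight through it: one of those is the cell it's entered from and the other is where it exits.
Route from b5: right 1 to c5, up 1 to c4, left 1 to b4, up 2 to b2, right 1 to c2, up 1 to c1, left 2 to a1, down 4 to a5 — 13 moves in all.
Check: all 14 open cells covered.

b5 c5 c4 b4 b3 b2 c2 c1 b1 a1 a2 a3 a4 a5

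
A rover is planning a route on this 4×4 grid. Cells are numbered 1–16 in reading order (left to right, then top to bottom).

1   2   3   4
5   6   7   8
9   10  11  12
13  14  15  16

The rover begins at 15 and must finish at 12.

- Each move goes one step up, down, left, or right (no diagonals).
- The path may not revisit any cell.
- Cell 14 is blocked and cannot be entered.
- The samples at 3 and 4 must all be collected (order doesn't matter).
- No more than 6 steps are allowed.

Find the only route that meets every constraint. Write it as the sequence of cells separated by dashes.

15 - 11 - 7 - 3 - 4 - 8 - 12

Any route must reach 3 and 4 and still end at 12 within 6 moves, so the order of the required stops is forced.
Route from 15: 3× up (reaching 3), right to 4, 2× down (reaching 12) — 6 moves in all.
Check: all required cells visited; 6 ≤ 6 moves.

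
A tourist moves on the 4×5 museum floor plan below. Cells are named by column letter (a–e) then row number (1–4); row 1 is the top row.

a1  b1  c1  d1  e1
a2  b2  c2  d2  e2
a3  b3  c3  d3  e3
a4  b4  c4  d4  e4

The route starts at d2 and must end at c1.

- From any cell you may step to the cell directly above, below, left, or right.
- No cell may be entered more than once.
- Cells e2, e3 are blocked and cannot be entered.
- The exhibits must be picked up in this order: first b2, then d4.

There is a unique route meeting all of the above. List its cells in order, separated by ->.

The waypoints must appear in the order b2, d4, with no cell reused.
Route from d2: 2× left (reaching b2), down to b3, 2× right (reaching d3), down to d4, 3× left (reaching a4), 3× up (reaching a1), 2× right (reaching c1) — 14 moves in all.
Check: order respected (b2 at step 2, d4 at step 6).

d2 -> c2 -> b2 -> b3 -> c3 -> d3 -> d4 -> c4 -> b4 -> a4 -> a3 -> a2 -> a1 -> b1 -> c1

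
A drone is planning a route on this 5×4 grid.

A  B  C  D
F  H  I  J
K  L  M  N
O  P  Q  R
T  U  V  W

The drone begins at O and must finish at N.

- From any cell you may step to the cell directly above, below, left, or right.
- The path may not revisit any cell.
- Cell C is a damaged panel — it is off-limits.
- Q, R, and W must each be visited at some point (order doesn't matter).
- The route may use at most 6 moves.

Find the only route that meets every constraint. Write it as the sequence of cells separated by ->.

O -> P -> Q -> V -> W -> R -> N

The 6-move cap with required stops at Q, R, W leaves no slack for detours.
Route from O: 2× right (reaching Q), down to V, right to W, 2× up (reaching N) — 6 moves in all.
Check: all required cells visited; 6 ≤ 6 moves.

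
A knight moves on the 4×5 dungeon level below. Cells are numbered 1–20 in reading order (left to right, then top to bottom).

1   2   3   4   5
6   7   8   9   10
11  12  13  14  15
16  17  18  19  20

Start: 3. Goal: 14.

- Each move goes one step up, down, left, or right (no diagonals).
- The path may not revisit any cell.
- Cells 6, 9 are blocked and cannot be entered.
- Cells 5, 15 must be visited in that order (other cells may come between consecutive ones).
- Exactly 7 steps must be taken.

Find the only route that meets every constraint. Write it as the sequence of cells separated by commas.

3, 4, 5, 10, 15, 20, 19, 14

The waypoints must appear in the order 5, 15, with no cell reused.
Route from 3: 2× right (reaching 5), 3× down (reaching 20), left to 19, up to 14 — 7 moves in all.
Check: order respected (5 at step 2, 15 at step 4); 7 moves as required.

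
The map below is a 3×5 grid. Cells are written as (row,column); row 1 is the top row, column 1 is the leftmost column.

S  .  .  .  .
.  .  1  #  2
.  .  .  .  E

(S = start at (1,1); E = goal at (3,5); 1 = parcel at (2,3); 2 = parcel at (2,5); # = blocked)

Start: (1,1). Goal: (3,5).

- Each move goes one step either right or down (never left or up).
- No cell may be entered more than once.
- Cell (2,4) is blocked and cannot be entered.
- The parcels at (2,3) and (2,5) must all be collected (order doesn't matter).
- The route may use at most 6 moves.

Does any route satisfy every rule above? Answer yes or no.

no

Right/down moves force the required cells to be taken in the order (2,3), (2,5). Every right/down route from (2,3) to (2,5) runs into a blocked cell, so that leg cannot be completed.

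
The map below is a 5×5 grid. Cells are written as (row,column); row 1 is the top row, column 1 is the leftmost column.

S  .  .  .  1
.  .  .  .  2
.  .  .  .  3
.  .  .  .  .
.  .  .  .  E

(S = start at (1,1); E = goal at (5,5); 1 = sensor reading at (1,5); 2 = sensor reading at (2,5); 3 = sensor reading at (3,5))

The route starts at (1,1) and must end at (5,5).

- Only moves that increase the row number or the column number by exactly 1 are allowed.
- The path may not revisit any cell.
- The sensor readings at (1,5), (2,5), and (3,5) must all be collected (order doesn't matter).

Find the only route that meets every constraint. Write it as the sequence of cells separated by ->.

(1,1) -> (1,2) -> (1,3) -> (1,4) -> (1,5) -> (2,5) -> (3,5) -> (4,5) -> (5,5)

Moves only go right or down, so the column and row indices never decrease.
Route from (1,1): 4× right (reaching (1,5)), 4× down (reaching (5,5)) — 8 moves in all.
Check: all required cells visited.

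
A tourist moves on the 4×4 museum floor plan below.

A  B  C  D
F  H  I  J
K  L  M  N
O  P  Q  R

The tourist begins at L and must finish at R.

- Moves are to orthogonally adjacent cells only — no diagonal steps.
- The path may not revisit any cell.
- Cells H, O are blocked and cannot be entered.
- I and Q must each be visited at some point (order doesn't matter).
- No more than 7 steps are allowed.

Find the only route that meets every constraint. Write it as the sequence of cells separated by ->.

The 7-move cap with required stops at I, Q leaves no slack for detours.
Route from L: down 1 to P, right 1 to Q, up 2 to I, right 1 to J, down 2 to R — 7 moves in all.
Check: all required cells visited; 7 ≤ 7 moves.

L -> P -> Q -> M -> I -> J -> N -> R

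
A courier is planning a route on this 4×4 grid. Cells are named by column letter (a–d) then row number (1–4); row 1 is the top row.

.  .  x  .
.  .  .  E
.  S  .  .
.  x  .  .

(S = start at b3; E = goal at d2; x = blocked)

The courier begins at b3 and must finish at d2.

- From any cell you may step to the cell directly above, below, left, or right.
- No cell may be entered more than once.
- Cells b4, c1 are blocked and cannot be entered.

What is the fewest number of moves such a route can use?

3

The Manhattan distance from b3 to d2 is |3−2| + |2−4| = 3, so at least 3 moves are needed.
A route of 3 moves achieves this: b3 → b2 → c2 → d2.
Since 3 matches the lower bound, it is optimal.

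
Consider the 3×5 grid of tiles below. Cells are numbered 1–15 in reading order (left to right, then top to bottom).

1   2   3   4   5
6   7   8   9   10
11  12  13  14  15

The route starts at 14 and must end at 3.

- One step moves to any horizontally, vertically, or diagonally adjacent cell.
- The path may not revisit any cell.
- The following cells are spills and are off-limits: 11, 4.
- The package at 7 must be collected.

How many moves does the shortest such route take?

3

Any route passes through 7 somewhere between 14 and 3. Summing Chebyshev distances along the two legs (14 → 7 → 3) gives a lower bound of 2 + 1 = 3 moves.
A route of 3 moves achieves this: 14 → 8 → 7 → 3.
Since 3 matches the lower bound, it is optimal.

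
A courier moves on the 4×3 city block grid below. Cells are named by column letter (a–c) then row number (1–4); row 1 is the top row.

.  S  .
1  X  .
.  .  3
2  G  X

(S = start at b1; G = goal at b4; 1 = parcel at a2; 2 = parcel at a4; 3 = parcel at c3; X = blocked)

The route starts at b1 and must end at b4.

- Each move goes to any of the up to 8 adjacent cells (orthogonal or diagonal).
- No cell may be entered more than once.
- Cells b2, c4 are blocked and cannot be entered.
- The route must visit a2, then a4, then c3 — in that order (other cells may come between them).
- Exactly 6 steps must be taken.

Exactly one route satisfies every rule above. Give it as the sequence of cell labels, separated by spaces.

The waypoints must appear in the order a2, a4, c3, with no cell reused.
Route from b1: down-left to a2, 2× down (reaching a4), up-right to b3, right to c3, down-left to b4 — 6 moves in all.
Check: order respected (1 at step 1, 2 at step 3, 3 at step 5); 6 moves as required.

b1 a2 a3 a4 b3 c3 b4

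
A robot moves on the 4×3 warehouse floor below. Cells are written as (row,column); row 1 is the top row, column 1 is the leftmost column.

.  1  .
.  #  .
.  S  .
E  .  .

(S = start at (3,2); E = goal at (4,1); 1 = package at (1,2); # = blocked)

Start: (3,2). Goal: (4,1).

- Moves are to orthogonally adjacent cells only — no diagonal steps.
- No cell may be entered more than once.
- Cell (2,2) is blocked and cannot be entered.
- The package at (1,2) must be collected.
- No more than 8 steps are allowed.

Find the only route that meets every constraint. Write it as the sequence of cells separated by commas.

The budget equals the shortest possible length, so every move has to be on a shortest route through the required cells.
Route from (3,2): right to (3,3), 2× up (reaching (1,3)), 2× left (reaching (1,1)), 3× down (reaching (4,1)) — 8 moves in all.
Check: all required cells visited; 8 ≤ 8 moves.

(3,2), (3,3), (2,3), (1,3), (1,2), (1,1), (2,1), (3,1), (4,1)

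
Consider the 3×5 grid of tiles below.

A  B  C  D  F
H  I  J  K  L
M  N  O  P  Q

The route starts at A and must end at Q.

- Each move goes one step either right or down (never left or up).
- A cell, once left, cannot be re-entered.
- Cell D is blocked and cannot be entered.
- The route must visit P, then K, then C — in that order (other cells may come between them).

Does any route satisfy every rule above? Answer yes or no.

no

K lies above P, so going from P to K would need an upward move — but moves only go right/down, so P cannot be visited before K.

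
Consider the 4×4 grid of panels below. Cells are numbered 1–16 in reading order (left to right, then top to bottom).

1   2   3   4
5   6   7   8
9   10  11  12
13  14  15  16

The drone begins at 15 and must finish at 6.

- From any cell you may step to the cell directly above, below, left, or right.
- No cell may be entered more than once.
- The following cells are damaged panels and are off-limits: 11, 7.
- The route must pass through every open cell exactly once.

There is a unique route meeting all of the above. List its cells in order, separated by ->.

15 -> 16 -> 12 -> 8 -> 4 -> 3 -> 2 -> 1 -> 5 -> 9 -> 13 -> 14 -> 10 -> 6

Need to visit all 14 open cells exactly once, starting at 15 and ending at 6.
Cell 8 has only two open neighbours (4 and 12), so the path must pass straight through it: one of those is the cell it's entered from and the other is where it exits.
Route from 15: right to 16, 3× up (reaching 4), 3× left (reaching 1), 3× down (reaching 13), right to 14, 2× up (reaching 6) — 13 moves in all.
Check: all 14 open cells covered.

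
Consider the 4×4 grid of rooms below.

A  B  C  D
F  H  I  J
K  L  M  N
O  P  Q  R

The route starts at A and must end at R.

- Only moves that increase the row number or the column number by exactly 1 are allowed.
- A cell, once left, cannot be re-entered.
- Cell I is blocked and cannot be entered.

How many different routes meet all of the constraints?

11

A right/down-only route from A to R makes exactly 3 down-moves and 3 right-moves in some order.
With no other constraints that would be C(6,3) = 20 routes.
Subtract routes through each blocked cell (inclusion–exclusion for overlaps): − through I: 9 → 11.
That gives 11 routes.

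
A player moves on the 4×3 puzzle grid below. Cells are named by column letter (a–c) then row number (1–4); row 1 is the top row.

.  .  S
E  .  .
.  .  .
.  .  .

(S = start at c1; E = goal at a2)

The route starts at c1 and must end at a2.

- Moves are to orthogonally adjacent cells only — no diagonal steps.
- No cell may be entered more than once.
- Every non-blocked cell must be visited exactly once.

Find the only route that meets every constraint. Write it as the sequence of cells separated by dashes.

Need to visit all 12 open cells exactly once, starting at c1 and ending at a2.
Cell a4 has only two open neighbours (a3 and b4), so the path must pass straight through it: one of those is the cell it's entered from and the other is where it exits.
Route from c1: down 3 to c4, left 2 to a4, up 1 to a3, right 1 to b3, up 2 to b1, left 1 to a1, down 1 to a2 — 11 moves in all.
Check: all 12 open cells covered.

c1 - c2 - c3 - c4 - b4 - a4 - a3 - b3 - b2 - b1 - a1 - a2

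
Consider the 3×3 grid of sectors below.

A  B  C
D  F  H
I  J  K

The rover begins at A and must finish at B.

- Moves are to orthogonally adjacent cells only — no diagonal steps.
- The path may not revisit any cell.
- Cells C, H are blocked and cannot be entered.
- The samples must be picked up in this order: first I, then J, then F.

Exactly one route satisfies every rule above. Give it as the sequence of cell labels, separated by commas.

A, D, I, J, F, B

The waypoints must appear in the order I, J, F, with no cell reused.
Route from A: down 2 to I, right 1 to J, up 2 to B — 5 moves in all.
Check: order respected (I at step 2, J at step 3, F at step 4).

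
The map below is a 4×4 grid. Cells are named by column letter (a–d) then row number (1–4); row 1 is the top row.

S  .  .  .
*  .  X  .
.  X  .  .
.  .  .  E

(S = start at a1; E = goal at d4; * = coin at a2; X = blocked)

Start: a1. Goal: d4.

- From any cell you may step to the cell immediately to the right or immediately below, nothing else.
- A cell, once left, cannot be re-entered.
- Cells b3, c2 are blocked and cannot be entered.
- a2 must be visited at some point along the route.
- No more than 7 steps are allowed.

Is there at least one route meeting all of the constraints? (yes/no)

One route that works: a1 → a2 → a3 → a4 → b4 → c4 → d4.

yes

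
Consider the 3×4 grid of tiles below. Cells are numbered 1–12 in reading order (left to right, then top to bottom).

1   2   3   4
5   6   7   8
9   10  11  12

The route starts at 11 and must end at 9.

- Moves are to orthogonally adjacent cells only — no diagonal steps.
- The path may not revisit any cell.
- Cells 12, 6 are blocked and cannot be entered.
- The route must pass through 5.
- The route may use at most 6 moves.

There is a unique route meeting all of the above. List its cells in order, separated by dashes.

11 - 7 - 3 - 2 - 1 - 5 - 9

The 6-move cap with required stops at 5 leaves no slack for detours.
Route from 11: 2× up (reaching 3), 2× left (reaching 1), 2× down (reaching 9) — 6 moves in all.
Check: all required cells visited; 6 ≤ 6 moves.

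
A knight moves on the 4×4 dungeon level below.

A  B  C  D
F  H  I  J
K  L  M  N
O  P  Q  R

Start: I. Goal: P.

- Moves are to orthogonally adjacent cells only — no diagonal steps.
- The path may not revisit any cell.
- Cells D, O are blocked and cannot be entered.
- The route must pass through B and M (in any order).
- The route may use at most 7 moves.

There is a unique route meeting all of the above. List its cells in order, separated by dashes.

Any route must reach B and M and still end at P within 7 moves, so the order of the required stops is forced.
Route from I: up 1 to C, left 1 to B, down 2 to L, right 1 to M, down 1 to Q, left 1 to P — 7 moves in all.
Check: all required cells visited; 7 ≤ 7 moves.

I - C - B - H - L - M - Q - P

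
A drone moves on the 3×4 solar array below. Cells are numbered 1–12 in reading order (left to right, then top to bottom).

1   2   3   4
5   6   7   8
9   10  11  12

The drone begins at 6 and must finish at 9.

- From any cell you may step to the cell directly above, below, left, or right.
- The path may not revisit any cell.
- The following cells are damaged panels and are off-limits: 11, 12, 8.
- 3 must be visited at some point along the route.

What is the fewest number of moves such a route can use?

6

Any route passes through 3 somewhere between 6 and 9. Summing Manhattan distances along the two legs (6 → 3 → 9) gives a lower bound of 2 + 4 = 6 moves.
A route of 6 moves achieves this: 6 → 7 → 3 → 2 → 1 → 5 → 9.
Since 6 matches the lower bound, it is optimal.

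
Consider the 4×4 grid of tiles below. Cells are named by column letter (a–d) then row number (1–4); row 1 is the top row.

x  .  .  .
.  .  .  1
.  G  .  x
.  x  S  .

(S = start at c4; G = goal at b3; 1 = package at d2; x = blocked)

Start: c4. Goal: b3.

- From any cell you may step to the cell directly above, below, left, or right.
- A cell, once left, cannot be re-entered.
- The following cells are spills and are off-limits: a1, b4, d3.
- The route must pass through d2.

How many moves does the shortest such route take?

Any route passes through d2 somewhere between c4 and b3. Summing Manhattan distances along the two legs (c4 → d2 → b3) gives a lower bound of 3 + 3 = 6 moves.
The shortest route satisfying every rule uses 8 moves: c4 → c3 → c2 → d2 → d1 → c1 → b1 → b2 → b3.
The bound of 6 isn't tight here; checking systematically, no route of length 6 through 7 satisfies every constraint, so 8 is the minimum.

8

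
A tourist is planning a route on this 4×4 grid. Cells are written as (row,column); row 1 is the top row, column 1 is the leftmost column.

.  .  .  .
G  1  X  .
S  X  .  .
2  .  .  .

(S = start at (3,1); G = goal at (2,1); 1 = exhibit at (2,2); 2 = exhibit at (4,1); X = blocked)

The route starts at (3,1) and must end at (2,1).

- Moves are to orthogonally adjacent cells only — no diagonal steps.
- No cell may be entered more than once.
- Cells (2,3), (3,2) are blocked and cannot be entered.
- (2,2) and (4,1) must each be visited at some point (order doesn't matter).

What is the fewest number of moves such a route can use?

Any route passes through (2,2) and (4,1) in some order between (3,1) and (2,1). Summing Manhattan distances along each leg and taking the cheapest ordering ((3,1) → (4,1) → (2,2) → (2,1)) gives a lower bound of 1 + 3 + 1 = 5 moves.
The shortest route satisfying every rule uses 11 moves: (3,1) → (4,1) → (4,2) → (4,3) → (3,3) → (3,4) → (2,4) → (1,4) → (1,3) → (1,2) → (2,2) → (2,1).
The no-revisit rule (legs can't share cells) pushes the minimum above the 5-move bound; an exhaustive check rules out every length from 5 to 10 (on a 4-connected grid the length of any start-to-goal walk has the same parity as the Manhattan bound, so only lengths 5, 7, 9, … need checking), leaving 11 as the minimum.

11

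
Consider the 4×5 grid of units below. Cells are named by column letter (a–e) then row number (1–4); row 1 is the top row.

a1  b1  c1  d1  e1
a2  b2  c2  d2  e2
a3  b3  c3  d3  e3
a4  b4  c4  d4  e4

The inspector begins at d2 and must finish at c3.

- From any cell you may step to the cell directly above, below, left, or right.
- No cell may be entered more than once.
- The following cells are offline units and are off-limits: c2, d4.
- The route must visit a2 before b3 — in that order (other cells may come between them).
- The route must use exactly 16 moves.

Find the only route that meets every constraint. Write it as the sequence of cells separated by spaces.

The waypoints must appear in the order a2, b3, with no cell reused.
Route from d2: down to d3, right to e3, 2× up (reaching e1), 4× left (reaching a1), down to a2, right to b2, down to b3, left to a3, down to a4, 2× right (reaching c4), up to c3 — 16 moves in all.
Check: order respected (a2 at step 9, b3 at step 11); 16 moves as required.

d2 d3 e3 e2 e1 d1 c1 b1 a1 a2 b2 b3 a3 a4 b4 c4 c3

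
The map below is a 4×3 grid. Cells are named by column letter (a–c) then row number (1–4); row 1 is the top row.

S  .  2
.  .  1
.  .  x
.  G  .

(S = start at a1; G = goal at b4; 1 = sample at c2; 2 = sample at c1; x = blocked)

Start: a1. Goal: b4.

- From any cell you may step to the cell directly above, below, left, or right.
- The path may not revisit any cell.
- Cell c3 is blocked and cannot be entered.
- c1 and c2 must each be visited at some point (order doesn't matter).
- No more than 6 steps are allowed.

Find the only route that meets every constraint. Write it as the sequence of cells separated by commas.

Any route must reach c1 and c2 and still end at b4 within 6 moves, so the order of the required stops is forced.
Route from a1: right 2 to c1, down 1 to c2, left 1 to b2, down 2 to b4 — 6 moves in all.
Check: all required cells visited; 6 ≤ 6 moves.

a1, b1, c1, c2, b2, b3, b4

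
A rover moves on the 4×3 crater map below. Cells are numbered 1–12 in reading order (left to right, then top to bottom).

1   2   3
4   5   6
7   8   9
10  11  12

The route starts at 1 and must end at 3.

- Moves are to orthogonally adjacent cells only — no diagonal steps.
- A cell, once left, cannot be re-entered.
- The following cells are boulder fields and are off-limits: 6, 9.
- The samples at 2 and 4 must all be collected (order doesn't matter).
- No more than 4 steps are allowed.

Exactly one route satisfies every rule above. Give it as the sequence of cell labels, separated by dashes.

Any route must reach 2 and 4 and still end at 3 within 4 moves, so the order of the required stops is forced.
Route from 1: down 1 to 4, right 1 to 5, up 1 to 2, right 1 to 3 — 4 moves in all.
Check: all required cells visited; 4 ≤ 4 moves.

1 - 4 - 5 - 2 - 3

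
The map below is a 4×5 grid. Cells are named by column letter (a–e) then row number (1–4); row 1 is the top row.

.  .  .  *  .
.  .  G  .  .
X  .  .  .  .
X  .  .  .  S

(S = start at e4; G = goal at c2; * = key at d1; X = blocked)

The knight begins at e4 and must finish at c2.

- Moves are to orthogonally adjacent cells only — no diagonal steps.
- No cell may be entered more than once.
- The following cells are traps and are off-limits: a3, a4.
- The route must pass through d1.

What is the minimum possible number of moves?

6

Any route passes through d1 somewhere between e4 and c2. Summing Manhattan distances along the two legs (e4 → d1 → c2) gives a lower bound of 4 + 2 = 6 moves.
A route of 6 moves achieves this: e4 → e3 → e2 → e1 → d1 → d2 → c2.
Since 6 matches the lower bound, it is optimal.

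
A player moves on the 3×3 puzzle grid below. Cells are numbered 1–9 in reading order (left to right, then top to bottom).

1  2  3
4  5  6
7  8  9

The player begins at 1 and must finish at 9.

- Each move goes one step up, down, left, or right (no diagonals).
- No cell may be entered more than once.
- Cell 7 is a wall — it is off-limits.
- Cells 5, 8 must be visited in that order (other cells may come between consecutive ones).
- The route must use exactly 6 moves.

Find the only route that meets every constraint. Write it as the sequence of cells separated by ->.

The waypoints must appear in the order 5, 8, with no cell reused.
Route from 1: right 2 to 3, down 1 to 6, left 1 to 5, down 1 to 8, right 1 to 9 — 6 moves in all.
Check: order respected (5 at step 4, 8 at step 5); 6 moves as required.

1 -> 2 -> 3 -> 6 -> 5 -> 8 -> 9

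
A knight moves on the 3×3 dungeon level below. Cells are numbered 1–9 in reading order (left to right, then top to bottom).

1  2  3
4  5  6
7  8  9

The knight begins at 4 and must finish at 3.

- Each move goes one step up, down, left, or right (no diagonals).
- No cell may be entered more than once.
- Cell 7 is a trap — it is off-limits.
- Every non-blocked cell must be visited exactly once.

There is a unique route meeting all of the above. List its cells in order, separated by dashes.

Need to visit all 8 open cells exactly once, starting at 4 and ending at 3.
Cell 8 has only two open neighbours (5 and 9), so the path must pass straight through it: one of those is the cell it's entered from and the other is where it exits.
Route from 4: up to 1, right to 2, 2× down (reaching 8), right to 9, 2× up (reaching 3) — 7 moves in all.
Check: all 8 open cells covered.

4 - 1 - 2 - 5 - 8 - 9 - 6 - 3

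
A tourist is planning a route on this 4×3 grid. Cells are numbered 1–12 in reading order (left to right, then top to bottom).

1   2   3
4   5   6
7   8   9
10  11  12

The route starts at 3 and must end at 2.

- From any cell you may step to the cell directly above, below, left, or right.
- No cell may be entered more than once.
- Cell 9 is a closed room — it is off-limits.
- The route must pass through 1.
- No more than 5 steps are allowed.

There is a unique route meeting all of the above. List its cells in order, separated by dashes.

Any route must reach 1 and still end at 2 within 5 moves, so the order of the required stops is forced.
Route from 3: down to 6, 2× left (reaching 4), up to 1, right to 2 — 5 moves in all.
Check: all required cells visited; 5 ≤ 5 moves.

3 - 6 - 5 - 4 - 1 - 2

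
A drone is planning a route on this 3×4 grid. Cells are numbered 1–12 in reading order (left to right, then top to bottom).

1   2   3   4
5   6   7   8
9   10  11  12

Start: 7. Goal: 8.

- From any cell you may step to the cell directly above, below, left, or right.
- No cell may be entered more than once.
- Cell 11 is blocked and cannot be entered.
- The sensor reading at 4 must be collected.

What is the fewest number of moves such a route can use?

3

Any route passes through 4 somewhere between 7 and 8. Summing Manhattan distances along the two legs (7 → 4 → 8) gives a lower bound of 2 + 1 = 3 moves.
A route of 3 moves achieves this: 7 → 3 → 4 → 8.
Since 3 matches the lower bound, it is optimal.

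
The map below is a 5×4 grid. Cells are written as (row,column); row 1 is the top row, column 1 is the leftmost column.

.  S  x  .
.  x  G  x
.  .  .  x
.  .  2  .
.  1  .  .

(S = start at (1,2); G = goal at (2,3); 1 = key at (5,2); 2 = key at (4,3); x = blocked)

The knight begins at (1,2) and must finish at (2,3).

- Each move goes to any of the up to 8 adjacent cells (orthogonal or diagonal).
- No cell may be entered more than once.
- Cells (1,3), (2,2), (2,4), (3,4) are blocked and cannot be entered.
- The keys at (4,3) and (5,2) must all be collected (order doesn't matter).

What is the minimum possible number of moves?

Any route passes through (4,3) and (5,2) in some order between (1,2) and (2,3). Summing Chebyshev distances along each leg and taking the cheapest ordering ((1,2) → (5,2) → (4,3) → (2,3)) gives a lower bound of 4 + 1 + 2 = 7 moves.
A route of 7 moves achieves this: (1,2) → (2,1) → (3,1) → (4,1) → (5,2) → (4,3) → (3,2) → (2,3).
Since 7 matches the lower bound, it is optimal.

7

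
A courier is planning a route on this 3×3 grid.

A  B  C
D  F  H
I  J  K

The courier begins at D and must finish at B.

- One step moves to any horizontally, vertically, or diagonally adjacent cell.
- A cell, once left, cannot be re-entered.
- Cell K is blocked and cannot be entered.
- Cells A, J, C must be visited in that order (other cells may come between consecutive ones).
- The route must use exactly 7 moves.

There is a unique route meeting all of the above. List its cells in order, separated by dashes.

D - A - F - I - J - H - C - B

The waypoints must appear in the order A, J, C, with no cell reused.
Route from D: up to A, down-right to F, down-left to I, right to J, up-right to H, up to C, left to B — 7 moves in all.
Check: order respected (A at step 1, J at step 4, C at step 6); 7 moves as required.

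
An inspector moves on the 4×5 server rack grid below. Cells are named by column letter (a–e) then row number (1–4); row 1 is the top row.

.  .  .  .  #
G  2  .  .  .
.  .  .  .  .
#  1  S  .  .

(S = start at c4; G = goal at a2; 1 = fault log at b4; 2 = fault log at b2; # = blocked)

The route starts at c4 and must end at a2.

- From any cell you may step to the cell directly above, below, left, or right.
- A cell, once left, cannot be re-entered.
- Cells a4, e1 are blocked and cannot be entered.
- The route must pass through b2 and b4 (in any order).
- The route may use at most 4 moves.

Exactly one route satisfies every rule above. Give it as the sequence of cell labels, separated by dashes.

c4 - b4 - b3 - b2 - a2

Any route must reach b2 and b4 and still end at a2 within 4 moves, so the order of the required stops is forced.
Route from c4: left to b4, 2× up (reaching b2), left to a2 — 4 moves in all.
Check: all required cells visited; 4 ≤ 4 moves.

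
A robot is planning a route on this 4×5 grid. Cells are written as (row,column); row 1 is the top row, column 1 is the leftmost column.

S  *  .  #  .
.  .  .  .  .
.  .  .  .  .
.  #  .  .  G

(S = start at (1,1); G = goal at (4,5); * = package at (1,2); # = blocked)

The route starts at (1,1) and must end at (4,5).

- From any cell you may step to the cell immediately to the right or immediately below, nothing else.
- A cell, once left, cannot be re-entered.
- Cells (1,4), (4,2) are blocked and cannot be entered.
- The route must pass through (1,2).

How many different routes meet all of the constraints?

A right/down-only route from (1,1) to (4,5) makes exactly 3 down-moves and 4 right-moves in some order.
With no other constraints that would be C(7,3) = 35 routes.
Split at (1,2) and multiply the segment counts (each segment already excludes blocked cells): (1,1)→(1,2): 1; (1,2)→(4,5): 15; product = 15.
That gives 15 routes.

15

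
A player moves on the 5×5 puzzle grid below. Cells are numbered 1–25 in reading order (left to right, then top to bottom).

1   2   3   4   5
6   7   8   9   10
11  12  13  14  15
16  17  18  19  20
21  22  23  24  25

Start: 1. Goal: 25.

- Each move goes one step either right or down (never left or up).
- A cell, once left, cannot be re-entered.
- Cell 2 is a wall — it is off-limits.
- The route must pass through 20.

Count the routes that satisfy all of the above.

15

A right/down-only route from 1 to 25 makes exactly 4 down-moves and 4 right-moves in some order.
With no other constraints that would be C(8,4) = 70 routes.
Split at 20 and multiply the segment counts (each segment already excludes blocked cells): 1→20: 15; 20→25: 1; product = 15.
That gives 15 routes.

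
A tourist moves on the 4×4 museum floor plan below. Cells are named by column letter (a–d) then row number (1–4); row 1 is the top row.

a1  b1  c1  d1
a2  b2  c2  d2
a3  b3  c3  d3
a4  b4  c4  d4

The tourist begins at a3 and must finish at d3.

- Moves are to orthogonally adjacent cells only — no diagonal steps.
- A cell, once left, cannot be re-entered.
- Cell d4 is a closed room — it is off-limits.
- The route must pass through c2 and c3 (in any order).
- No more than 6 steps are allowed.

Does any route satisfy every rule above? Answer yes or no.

One route that works: a3 → a2 → b2 → c2 → c3 → d3.

yes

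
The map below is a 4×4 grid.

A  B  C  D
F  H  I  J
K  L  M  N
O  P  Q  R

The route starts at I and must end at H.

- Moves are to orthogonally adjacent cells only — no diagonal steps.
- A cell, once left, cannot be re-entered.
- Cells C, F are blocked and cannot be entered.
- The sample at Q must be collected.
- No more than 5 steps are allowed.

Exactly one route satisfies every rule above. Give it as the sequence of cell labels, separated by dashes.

I - M - Q - P - L - H

Any route must reach Q and still end at H within 5 moves, so the order of the required stops is forced.
Route from I: 2× down (reaching Q), left to P, 2× up (reaching H) — 5 moves in all.
Check: all required cells visited; 5 ≤ 5 moves.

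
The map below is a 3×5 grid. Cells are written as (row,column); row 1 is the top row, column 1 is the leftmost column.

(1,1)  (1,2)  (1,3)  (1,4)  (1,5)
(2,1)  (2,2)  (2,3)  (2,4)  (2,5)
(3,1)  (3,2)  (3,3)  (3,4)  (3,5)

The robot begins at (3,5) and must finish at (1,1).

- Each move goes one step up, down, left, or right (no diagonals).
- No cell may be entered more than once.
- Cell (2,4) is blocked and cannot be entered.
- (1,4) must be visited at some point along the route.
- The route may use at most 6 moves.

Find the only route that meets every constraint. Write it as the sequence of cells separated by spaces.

(3,5) (2,5) (1,5) (1,4) (1,3) (1,2) (1,1)

Any route must reach (1,4) and still end at (1,1) within 6 moves, so the order of the required stops is forced.
Route from (3,5): up 2 to (1,5), left 4 to (1,1) — 6 moves in all.
Check: all required cells visited; 6 ≤ 6 moves.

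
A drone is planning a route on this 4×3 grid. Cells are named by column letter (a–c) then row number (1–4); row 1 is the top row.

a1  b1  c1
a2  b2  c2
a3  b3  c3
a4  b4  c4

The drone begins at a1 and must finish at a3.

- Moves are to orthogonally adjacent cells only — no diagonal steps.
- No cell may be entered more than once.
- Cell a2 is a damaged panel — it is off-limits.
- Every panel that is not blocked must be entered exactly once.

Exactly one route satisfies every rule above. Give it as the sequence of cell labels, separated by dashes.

Need to visit all 11 open cells exactly once, starting at a1 and ending at a3.
Cell c1 has only two open neighbours (c2 and b1), so the path must pass straight through it: one of those is the cell it's entered from and the other is where it exits.
Route from a1: 2× right (reaching c1), down to c2, left to b2, down to b3, right to c3, down to c4, 2× left (reaching a4), up to a3 — 10 moves in all.
Check: all 11 open cells covered.

a1 - b1 - c1 - c2 - b2 - b3 - c3 - c4 - b4 - a4 - a3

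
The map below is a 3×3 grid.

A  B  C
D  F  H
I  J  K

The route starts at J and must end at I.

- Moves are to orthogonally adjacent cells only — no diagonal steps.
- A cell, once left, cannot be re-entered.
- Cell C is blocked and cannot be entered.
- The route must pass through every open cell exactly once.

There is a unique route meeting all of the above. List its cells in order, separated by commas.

Need to visit all 8 open cells exactly once, starting at J and ending at I.
Cell K has only two open neighbours (H and J), so the path must pass straight through it: one of those is the cell it's entered from and the other is where it exits.
Route from J: right 1 to K, up 1 to H, left 1 to F, up 1 to B, left 1 to A, down 2 to I — 7 moves in all.
Check: all 8 open cells covered.

J, K, H, F, B, A, D, I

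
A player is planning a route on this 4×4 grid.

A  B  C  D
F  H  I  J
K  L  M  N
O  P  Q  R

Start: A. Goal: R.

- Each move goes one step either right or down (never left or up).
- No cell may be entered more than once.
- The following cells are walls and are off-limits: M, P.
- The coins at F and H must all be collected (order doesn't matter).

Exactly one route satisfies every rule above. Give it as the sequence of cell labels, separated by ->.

A -> F -> H -> I -> J -> N -> R

Moves only go right or down, so the column and row indices never decrease.
Route from A: down 1 to F, right 3 to J, down 2 to R — 6 moves in all.
Check: all required cells visited.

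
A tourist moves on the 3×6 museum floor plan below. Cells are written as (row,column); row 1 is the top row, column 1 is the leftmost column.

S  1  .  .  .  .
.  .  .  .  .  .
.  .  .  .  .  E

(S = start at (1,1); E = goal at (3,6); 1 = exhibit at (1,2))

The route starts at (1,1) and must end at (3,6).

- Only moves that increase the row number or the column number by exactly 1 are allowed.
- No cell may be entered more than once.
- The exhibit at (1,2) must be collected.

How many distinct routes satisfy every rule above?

15

A right/down-only route from (1,1) to (3,6) makes exactly 2 down-moves and 5 right-moves in some order.
With no other constraints that would be C(7,2) = 21 routes.
Split at (1,2) and multiply the segment counts: (1,1)→(1,2): 1; (1,2)→(3,6): 15; product = 15.
That gives 15 routes.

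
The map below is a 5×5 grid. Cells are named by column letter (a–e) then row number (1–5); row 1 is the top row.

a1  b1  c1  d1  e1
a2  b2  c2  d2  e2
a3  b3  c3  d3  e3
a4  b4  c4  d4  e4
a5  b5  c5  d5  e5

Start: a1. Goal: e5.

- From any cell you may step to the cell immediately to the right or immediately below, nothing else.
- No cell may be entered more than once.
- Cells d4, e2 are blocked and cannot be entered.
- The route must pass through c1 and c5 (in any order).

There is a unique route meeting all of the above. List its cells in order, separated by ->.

Moves only go right or down, so the column and row indices never decrease.
Route from a1: 2× right (reaching c1), 4× down (reaching c5), 2× right (reaching e5) — 8 moves in all.
Check: all required cells visited.

a1 -> b1 -> c1 -> c2 -> c3 -> c4 -> c5 -> d5 -> e5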